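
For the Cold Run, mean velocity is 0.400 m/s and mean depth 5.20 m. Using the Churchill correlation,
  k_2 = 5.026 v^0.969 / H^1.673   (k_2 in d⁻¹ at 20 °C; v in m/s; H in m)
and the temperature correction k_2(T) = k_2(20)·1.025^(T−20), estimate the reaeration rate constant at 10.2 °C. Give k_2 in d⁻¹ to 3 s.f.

k_2(20) = 5.026 × 0.400^0.969 / 5.20^1.673 = 5.026 × 0.4115 / 15.77 = 0.1311 d⁻¹.
k_2(10.2) = 0.1311 × 1.025^(10.2−20) = 0.1311 × 0.7851 = 0.1030 d⁻¹.

k_2 ≈ 0.103 d⁻¹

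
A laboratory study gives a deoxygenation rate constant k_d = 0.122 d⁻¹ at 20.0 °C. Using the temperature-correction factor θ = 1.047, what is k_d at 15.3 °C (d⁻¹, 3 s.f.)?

k_d ≈ 0.0983 d⁻¹

k_d(T₂) = k_d(T₁) · θ^(T₂−T₁) = 0.122 × 1.047^(15.3−20.0)
= 0.122 × 1.047^-4.70 = 0.122 × 0.8058 = 0.09831 d⁻¹.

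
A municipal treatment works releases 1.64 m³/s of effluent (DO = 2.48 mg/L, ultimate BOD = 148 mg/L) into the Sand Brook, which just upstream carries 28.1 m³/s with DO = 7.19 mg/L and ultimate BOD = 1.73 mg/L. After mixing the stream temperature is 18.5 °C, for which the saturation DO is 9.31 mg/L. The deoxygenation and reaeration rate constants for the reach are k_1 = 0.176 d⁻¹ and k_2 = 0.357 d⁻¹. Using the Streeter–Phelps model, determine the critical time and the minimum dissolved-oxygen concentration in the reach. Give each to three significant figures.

t_c ≈ 2.32 d; minimum DO ≈ 6.10 mg/L

Mixed DO = (28.1×7.19 + 1.64×2.48)/(28.1+1.64) = 206.1/29.74 = 6.930 mg/L.
Mixed L₀ = (28.1×1.73 + 1.64×148)/(29.74) = 291.3/29.74 = 9.796 mg/L.
Initial deficit D₀ = C_s − DO₀ = 9.31 − 6.930 = 2.380 mg/L.
t_c = (1/0.1810) ln[(0.357/0.176)(1 − 2.380×0.1810/(0.176×9.796))] = 5.525 × ln(1.522) = 2.319 d.
D_c = (0.176/0.357) × 9.796 × e^(−0.176×2.319) = 0.4930 × 9.796 × 0.6648 = 3.211 mg/L.
Minimum DO = 9.31 − 3.211 = 6.099 mg/L.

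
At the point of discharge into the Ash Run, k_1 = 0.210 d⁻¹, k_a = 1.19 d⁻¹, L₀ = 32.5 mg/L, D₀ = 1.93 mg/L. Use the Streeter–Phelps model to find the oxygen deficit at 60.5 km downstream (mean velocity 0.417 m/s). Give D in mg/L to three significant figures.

Travel time t = x/v = 60.5 km / (0.417 m/s) = 60500 m / 0.417 m/s = 145100 s = 1.679 d.
k_1 L₀/(k_a−k_1) = 0.210×32.5/(1.19−0.210) = 6.825/0.9800 = 6.964 mg/L.
e^(−k_1 t) = e^(−0.210×1.679) = 0.7028; e^(−k_a t) = e^(−1.19×1.679) = 0.1356.
D = 6.964 × (0.7028 − 0.1356) + 1.93 × 0.1356 = 3.951 + 0.2617 = 4.212 mg/L.

D ≈ 4.21 mg/L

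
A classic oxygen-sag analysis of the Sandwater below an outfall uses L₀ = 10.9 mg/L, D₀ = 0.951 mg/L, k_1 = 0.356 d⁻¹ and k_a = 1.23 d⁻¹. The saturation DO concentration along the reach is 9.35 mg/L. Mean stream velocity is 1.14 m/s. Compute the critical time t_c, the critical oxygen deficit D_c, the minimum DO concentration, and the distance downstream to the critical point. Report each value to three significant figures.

t_c ≈ 1.14 d; D_c ≈ 2.10 mg/L; min DO ≈ 7.25 mg/L; x_c ≈ 113 km

t_c = [1/(k_a−k_1)] ln[(k_a/k_1)(1 − D₀(k_a−k_1)/(k_1 L₀))]
= [1/(1.23−0.356)] ln[(1.23/0.356)(1 − 0.951×0.8740/(0.356×10.9))]
= (1/0.8740) ln[3.455 × 0.7858] = 1.144 × ln(2.715) = 1.144 × 0.9988 = 1.143 d.
L(t_c) = L₀ e^(−k_1 t_c) = 10.9 × 0.6658 = 7.257 mg/L, and at the critical point k_a D_c = k_1 L, so D_c = (0.356/1.23) × 7.257 = 2.100 mg/L.
Minimum DO = C_s − D_c = 9.35 − 2.100 = 7.250 mg/L.
x_c = v t_c = 1.14 m/s × 1.143 d × 86400 s/d = 112600 m ≈ 113 km.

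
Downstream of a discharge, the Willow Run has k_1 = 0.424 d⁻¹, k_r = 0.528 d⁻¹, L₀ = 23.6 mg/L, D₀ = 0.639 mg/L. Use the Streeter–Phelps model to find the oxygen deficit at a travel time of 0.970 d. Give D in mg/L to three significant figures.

D ≈ 6.50 mg/L

k_1 L₀/(k_r−k_1) = 0.424×23.6/(0.528−0.424) = 10.01/0.1040 = 96.22 mg/L.
e^(−k_1 t) = e^(−0.424×0.9700) = 0.6628; e^(−k_r t) = e^(−0.528×0.9700) = 0.5992.
D = 96.22 × (0.6628 − 0.5992) + 0.639 × 0.5992 = 6.119 + 0.3829 = 6.502 mg/L.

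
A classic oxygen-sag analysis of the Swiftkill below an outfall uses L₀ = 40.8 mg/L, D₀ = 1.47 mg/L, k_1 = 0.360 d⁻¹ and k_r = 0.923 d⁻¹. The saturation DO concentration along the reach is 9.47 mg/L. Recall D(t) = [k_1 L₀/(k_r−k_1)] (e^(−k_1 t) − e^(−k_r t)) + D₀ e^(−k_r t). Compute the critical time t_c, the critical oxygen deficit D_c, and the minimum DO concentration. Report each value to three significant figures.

t_c ≈ 1.57 d; D_c ≈ 9.04 mg/L; min DO ≈ 0.425 mg/L

t_c = [1/(k_r−k_1)] ln[(k_r/k_1)(1 − D₀(k_r−k_1)/(k_1 L₀))]
= [1/(0.923−0.360)] ln[(0.923/0.360)(1 − 1.47×0.5630/(0.360×40.8))]
= (1/0.5630) ln[2.564 × 0.9437] = 1.776 × ln(2.419) = 1.776 × 0.8835 = 1.569 d.
L(t_c) = L₀ e^(−k_1 t_c) = 40.8 × 0.5684 = 23.19 mg/L, and at the critical point k_r D_c = k_1 L, so D_c = (0.360/0.923) × 23.19 = 9.045 mg/L.
Minimum DO = C_s − D_c = 9.47 − 9.045 = 0.4251 mg/L.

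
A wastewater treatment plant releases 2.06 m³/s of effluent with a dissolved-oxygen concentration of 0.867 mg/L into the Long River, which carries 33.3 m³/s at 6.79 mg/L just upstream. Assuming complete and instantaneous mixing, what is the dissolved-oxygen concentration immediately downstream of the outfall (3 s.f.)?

6.44 mg/L

Flow-weighted mixing: C = (Q_r C_r + Q_w C_w)/(Q_r + Q_w)
= (33.3×6.79 + 2.06×0.867)/(33.3 + 2.06) = 227.9/35.36 = 6.445 mg/L.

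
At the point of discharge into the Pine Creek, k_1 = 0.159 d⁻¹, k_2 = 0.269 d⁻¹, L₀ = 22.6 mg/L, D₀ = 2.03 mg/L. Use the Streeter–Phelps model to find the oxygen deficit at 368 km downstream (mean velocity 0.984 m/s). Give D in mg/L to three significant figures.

Travel time t = x/v = 368 km / (0.984 m/s) = 368000 m / 0.984 m/s = 374000 s = 4.329 d.
k_1 L₀/(k_2−k_1) = 0.159×22.6/(0.269−0.159) = 3.593/0.1100 = 32.67 mg/L.
e^(−k_1 t) = e^(−0.159×4.329) = 0.5025; e^(−k_2 t) = e^(−0.269×4.329) = 0.3121.
D = 32.67 × (0.5025 − 0.3121) + 2.03 × 0.3121 = 6.218 + 0.6336 = 6.852 mg/L.

D ≈ 6.85 mg/L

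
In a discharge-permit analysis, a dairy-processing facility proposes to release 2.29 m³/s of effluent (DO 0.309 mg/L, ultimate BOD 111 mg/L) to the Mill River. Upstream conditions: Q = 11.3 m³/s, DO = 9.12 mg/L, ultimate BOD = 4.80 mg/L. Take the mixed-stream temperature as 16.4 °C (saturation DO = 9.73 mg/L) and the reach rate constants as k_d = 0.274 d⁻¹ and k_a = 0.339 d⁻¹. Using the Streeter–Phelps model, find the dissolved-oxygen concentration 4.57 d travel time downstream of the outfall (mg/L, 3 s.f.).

Mixed DO = (11.3×9.12 + 2.29×0.309)/(11.3+2.29) = 103.8/13.59 = 7.635 mg/L.
Mixed L₀ = (11.3×4.80 + 2.29×111)/(13.59) = 308.4/13.59 = 22.70 mg/L.
Initial deficit D₀ = C_s − DO₀ = 9.73 − 7.635 = 2.095 mg/L.
D(4.57) = [0.274×22.70/(0.339−0.274)](e^(−0.274×4.57) − e^(−0.339×4.57)) + 2.095 e^(−0.339×4.57)
= 95.67 × (0.2859 − 0.2124) + 2.095 × 0.2124 = 7.474 mg/L.
DO = 9.73 − 7.474 = 2.256 mg/L.

DO ≈ 2.26 mg/L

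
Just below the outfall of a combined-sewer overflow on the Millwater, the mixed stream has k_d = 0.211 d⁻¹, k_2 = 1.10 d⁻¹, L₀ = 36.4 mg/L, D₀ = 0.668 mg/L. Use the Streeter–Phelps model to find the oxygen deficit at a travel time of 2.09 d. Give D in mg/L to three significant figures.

D ≈ 4.76 mg/L

k_d L₀/(k_2−k_d) = 0.211×36.4/(1.10−0.211) = 7.680/0.8890 = 8.639 mg/L.
e^(−k_d t) = e^(−0.211×2.090) = 0.6434; e^(−k_2 t) = e^(−1.10×2.090) = 0.1004.
D = 8.639 × (0.6434 − 0.1004) + 0.668 × 0.1004 = 4.692 + 0.06704 = 4.759 mg/L.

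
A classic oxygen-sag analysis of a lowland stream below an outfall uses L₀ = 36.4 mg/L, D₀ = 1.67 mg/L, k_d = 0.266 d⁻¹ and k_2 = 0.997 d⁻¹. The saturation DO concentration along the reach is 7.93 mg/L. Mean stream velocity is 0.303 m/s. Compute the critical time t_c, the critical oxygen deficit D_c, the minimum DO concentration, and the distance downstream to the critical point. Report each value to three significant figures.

t_c ≈ 1.62 d; D_c ≈ 6.31 mg/L; min DO ≈ 1.62 mg/L; x_c ≈ 42.5 km

t_c = [1/(k_2−k_d)] ln[(k_2/k_d)(1 − D₀(k_2−k_d)/(k_d L₀))]
= [1/(0.997−0.266)] ln[(0.997/0.266)(1 − 1.67×0.7310/(0.266×36.4))]
= (1/0.7310) ln[3.748 × 0.8739] = 1.368 × ln(3.276) = 1.368 × 1.186 = 1.623 d.
L(t_c) = L₀ e^(−k_d t_c) = 36.4 × 0.6494 = 23.64 mg/L, and at the critical point k_2 D_c = k_d L, so D_c = (0.266/0.997) × 23.64 = 6.306 mg/L.
Minimum DO = C_s − D_c = 7.93 − 6.306 = 1.624 mg/L.
x_c = v t_c = 0.303 m/s × 1.623 d × 86400 s/d = 42490 m ≈ 42.5 km.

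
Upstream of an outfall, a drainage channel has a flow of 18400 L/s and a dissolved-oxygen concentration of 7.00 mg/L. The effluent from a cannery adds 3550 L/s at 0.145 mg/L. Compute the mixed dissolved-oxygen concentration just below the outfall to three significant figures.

5.89 mg/L

Flow-weighted mixing: C = (Q_r C_r + Q_w C_w)/(Q_r + Q_w)
= (18400×7.00 + 3550×0.145)/(18400 + 3550) = 129300/21950 = 5.891 mg/L.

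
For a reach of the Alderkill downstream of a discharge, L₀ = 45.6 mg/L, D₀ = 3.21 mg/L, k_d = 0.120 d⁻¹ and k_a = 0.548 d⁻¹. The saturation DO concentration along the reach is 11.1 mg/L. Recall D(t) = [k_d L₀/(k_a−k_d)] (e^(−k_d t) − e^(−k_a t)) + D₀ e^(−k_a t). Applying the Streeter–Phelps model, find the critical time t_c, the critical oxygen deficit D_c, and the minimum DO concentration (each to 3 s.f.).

t_c ≈ 2.87 d; D_c ≈ 7.07 mg/L; min DO ≈ 4.03 mg/L

With k_a/k_d = 4.567 and 1 − D₀(k_a−k_d)/(k_d L₀) = 0.7489,
t_c = ln(4.567 × 0.7489) / (0.548 − 0.120) = ln(3.420) / 0.4280 = 1.230/0.4280 = 2.873 d.
D_c = (k_d/k_a) L₀ e^(−k_d t_c) = (0.120/0.548) × 45.6 × e^(−0.120×2.873) = 0.2190 × 45.6 × 0.7084 = 7.074 mg/L.
Minimum DO = C_s − D_c = 11.1 − 7.074 = 4.026 mg/L.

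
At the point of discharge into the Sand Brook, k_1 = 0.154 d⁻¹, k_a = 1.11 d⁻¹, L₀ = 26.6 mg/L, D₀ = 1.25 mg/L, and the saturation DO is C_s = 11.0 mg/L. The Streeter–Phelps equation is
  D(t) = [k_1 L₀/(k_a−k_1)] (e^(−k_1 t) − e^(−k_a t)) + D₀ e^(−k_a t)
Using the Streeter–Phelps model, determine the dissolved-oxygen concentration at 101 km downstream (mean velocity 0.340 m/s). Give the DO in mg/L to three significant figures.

DO ≈ 8.54 mg/L

Travel time t = x/v = 101 km / (0.340 m/s) = 101000 m / 0.340 m/s = 297100 s = 3.438 d.
k_1 L₀/(k_a−k_1) = 0.154×26.6/(1.11−0.154) = 4.096/0.9560 = 4.285 mg/L.
e^(−k_1 t) = e^(−0.154×3.438) = 0.5889; e^(−k_a t) = e^(−1.11×3.438) = 0.02201.
D = 4.285 × (0.5889 − 0.02201) + 1.25 × 0.02201 = 2.429 + 0.02751 = 2.457 mg/L.
DO = C_s − D = 11.0 − 2.457 = 8.543 mg/L.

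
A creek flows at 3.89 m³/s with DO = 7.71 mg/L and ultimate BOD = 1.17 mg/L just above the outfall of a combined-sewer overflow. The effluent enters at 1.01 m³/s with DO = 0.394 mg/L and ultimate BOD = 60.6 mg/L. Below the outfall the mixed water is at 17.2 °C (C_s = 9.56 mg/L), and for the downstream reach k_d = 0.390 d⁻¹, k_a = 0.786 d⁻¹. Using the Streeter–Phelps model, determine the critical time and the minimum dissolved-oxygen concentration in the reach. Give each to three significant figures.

Mixed DO = (3.89×7.71 + 1.01×0.394)/(3.89+1.01) = 30.39/4.900 = 6.202 mg/L.
Mixed L₀ = (3.89×1.17 + 1.01×60.6)/(4.900) = 65.76/4.900 = 13.42 mg/L.
Initial deficit D₀ = C_s − DO₀ = 9.56 − 6.202 = 3.358 mg/L.
t_c = (1/0.3960) ln[(0.786/0.390)(1 − 3.358×0.3960/(0.390×13.42))] = 2.525 × ln(1.503) = 1.029 d.
D_c = (0.390/0.786) × 13.42 × e^(−0.390×1.029) = 0.4962 × 13.42 × 0.6693 = 4.457 mg/L.
Minimum DO = 9.56 − 4.457 = 5.103 mg/L.

t_c ≈ 1.03 d; minimum DO ≈ 5.10 mg/L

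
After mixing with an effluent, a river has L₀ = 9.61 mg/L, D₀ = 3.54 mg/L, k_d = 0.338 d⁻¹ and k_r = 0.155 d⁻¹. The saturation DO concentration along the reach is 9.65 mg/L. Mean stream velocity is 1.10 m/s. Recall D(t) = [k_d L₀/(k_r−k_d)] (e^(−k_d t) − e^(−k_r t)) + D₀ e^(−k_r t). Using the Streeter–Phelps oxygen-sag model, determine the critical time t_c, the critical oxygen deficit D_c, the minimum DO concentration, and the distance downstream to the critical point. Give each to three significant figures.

With k_r/k_d = 0.4586 and 1 − D₀(k_r−k_d)/(k_d L₀) = 1.199,
t_c = ln(0.4586 × 1.199) / (0.155 − 0.338) = ln(0.5500) / -0.1830 = -0.5978/-0.1830 = 3.266 d.
D_c = (k_d/k_r) L₀ e^(−k_d t_c) = (0.338/0.155) × 9.61 × e^(−0.338×3.266) = 2.181 × 9.61 × 0.3315 = 6.947 mg/L.
Minimum DO = C_s − D_c = 9.65 − 6.947 = 2.703 mg/L.
x_c = v t_c = 1.10 m/s × 3.266 d × 86400 s/d = 310400 m ≈ 310 km.

t_c ≈ 3.27 d; D_c ≈ 6.95 mg/L; min DO ≈ 2.70 mg/L; x_c ≈ 310 km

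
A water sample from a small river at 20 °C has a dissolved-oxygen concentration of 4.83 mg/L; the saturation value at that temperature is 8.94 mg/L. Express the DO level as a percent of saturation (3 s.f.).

54.0 % saturation

% saturation = C/C_s × 100 = 4.83/8.94 × 100 = 54.0 %.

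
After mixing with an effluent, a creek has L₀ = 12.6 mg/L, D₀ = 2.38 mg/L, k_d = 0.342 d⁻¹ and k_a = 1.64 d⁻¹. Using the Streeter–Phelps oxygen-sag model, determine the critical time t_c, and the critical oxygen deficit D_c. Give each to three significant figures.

t_c ≈ 0.236 d; D_c ≈ 2.42 mg/L

At the critical point dD/dt = 0, so k_d L₀ e^(−k_d t) = k_a D. Substituting D(t) from the Streeter–Phelps equation and solving for t gives
t_c = ln[(k_a/k_d)(1 − D₀(k_a−k_d)/(k_d L₀))] / (k_a−k_d).
Here k_a−k_d = 1.298 d⁻¹ and 1 − D₀(k_a−k_d)/(k_d L₀) = 1 − 2.38×1.298/(0.342×12.6) = 0.2831, so
t_c = ln(4.795 × 0.2831) / 1.298 = 0.3057 / 1.298 = 0.2355 d.
L(t_c) = L₀ e^(−k_d t_c) = 12.6 × 0.9226 = 11.62 mg/L, and at the critical point k_a D_c = k_d L, so D_c = (0.342/1.64) × 11.62 = 2.424 mg/L.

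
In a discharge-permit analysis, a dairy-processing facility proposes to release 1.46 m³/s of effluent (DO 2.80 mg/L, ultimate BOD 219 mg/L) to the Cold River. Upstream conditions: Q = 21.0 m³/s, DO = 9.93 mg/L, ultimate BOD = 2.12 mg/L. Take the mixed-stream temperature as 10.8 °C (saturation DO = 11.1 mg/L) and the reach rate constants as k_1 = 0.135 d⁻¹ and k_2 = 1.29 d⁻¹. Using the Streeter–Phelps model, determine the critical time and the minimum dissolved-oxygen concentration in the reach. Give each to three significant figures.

Mixed DO = (21.0×9.93 + 1.46×2.80)/(21.0+1.46) = 212.6/22.46 = 9.467 mg/L.
Mixed L₀ = (21.0×2.12 + 1.46×219)/(22.46) = 364.3/22.46 = 16.22 mg/L.
Initial deficit D₀ = C_s − DO₀ = 11.1 − 9.467 = 1.633 mg/L.
t_c = (1/1.155) ln[(1.29/0.135)(1 − 1.633×1.155/(0.135×16.22))] = 0.8658 × ln(1.321) = 0.2413 d.
D_c = (0.135/1.29) × 16.22 × e^(−0.135×0.2413) = 0.1047 × 16.22 × 0.9679 = 1.643 mg/L.
Minimum DO = 11.1 − 1.643 = 9.457 mg/L.

t_c ≈ 0.241 d; minimum DO ≈ 9.46 mg/L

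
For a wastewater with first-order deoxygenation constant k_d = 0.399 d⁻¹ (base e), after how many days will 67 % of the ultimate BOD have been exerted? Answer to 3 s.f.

y/L₀ = 1 − e^(−k_d t) = 0.67 ⇒ e^(−k_d t) = 0.330
t = −ln(0.330) / 0.399 = 1.109 / 0.399 = 2.779 d.

t ≈ 2.78 d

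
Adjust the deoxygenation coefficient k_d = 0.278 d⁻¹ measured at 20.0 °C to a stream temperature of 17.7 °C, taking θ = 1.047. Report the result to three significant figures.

k_d(T₂) = k_d(T₁) · θ^(T₂−T₁) = 0.278 × 1.047^(17.7−20.0)
= 0.278 × 1.047^-2.30 = 0.278 × 0.8998 = 0.2501 d⁻¹.

k_d ≈ 0.250 d⁻¹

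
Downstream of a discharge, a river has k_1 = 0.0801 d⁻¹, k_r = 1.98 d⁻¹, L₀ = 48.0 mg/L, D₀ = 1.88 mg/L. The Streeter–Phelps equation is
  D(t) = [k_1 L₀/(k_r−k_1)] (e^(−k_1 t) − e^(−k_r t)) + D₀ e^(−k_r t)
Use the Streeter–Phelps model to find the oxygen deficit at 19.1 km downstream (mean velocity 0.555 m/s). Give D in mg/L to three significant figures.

D ≈ 1.89 mg/L

Travel time t = x/v = 19.1 km / (0.555 m/s) = 19100 m / 0.555 m/s = 34410 s = 0.3983 d.
k_1 L₀/(k_r−k_1) = 0.0801×48.0/(1.98−0.0801) = 3.845/1.900 = 2.024 mg/L.
e^(−k_1 t) = e^(−0.0801×0.3983) = 0.9686; e^(−k_r t) = e^(−1.98×0.3983) = 0.4545.
D = 2.024 × (0.9686 − 0.4545) + 1.88 × 0.4545 = 1.040 + 0.8544 = 1.895 mg/L.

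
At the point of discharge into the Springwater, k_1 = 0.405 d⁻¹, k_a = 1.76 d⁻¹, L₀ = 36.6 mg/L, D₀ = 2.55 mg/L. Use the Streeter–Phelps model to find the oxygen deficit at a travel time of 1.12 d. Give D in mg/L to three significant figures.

D ≈ 5.78 mg/L

k_1 L₀/(k_a−k_1) = 0.405×36.6/(1.76−0.405) = 14.82/1.355 = 10.94 mg/L.
e^(−k_1 t) = e^(−0.405×1.120) = 0.6353; e^(−k_a t) = e^(−1.76×1.120) = 0.1393.
D = 10.94 × (0.6353 − 0.1393) + 2.55 × 0.1393 = 5.427 + 0.3552 = 5.782 mg/L.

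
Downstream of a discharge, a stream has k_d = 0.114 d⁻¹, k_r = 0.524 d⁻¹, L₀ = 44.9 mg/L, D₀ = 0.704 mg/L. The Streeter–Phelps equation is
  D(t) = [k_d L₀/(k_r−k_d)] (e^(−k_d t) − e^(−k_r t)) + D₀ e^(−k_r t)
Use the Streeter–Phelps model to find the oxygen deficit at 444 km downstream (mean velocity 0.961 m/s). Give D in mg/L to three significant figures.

D ≈ 6.07 mg/L

Travel time t = x/v = 444 km / (0.961 m/s) = 444000 m / 0.961 m/s = 462000 s = 5.347 d.
k_d L₀/(k_r−k_d) = 0.114×44.9/(0.524−0.114) = 5.119/0.4100 = 12.48 mg/L.
e^(−k_d t) = e^(−0.114×5.347) = 0.5436; e^(−k_r t) = e^(−0.524×5.347) = 0.06069.
D = 12.48 × (0.5436 − 0.06069) + 0.704 × 0.06069 = 6.028 + 0.04272 = 6.071 mg/L.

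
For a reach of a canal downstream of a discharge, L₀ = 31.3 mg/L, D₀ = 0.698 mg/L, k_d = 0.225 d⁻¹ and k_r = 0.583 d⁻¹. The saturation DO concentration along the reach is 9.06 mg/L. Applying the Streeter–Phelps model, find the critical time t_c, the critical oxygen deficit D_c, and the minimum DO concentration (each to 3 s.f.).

At the critical point dD/dt = 0, so k_d L₀ e^(−k_d t) = k_r D. Substituting D(t) from the Streeter–Phelps equation and solving for t gives
t_c = ln[(k_r/k_d)(1 − D₀(k_r−k_d)/(k_d L₀))] / (k_r−k_d).
Here k_r−k_d = 0.3580 d⁻¹ and 1 − D₀(k_r−k_d)/(k_d L₀) = 1 − 0.698×0.3580/(0.225×31.3) = 0.9645, so
t_c = ln(2.591 × 0.9645) / 0.3580 = 0.9160 / 0.3580 = 2.559 d.
L(t_c) = L₀ e^(−k_d t_c) = 31.3 × 0.5623 = 17.60 mg/L, and at the critical point k_r D_c = k_d L, so D_c = (0.225/0.583) × 17.60 = 6.793 mg/L.
Minimum DO = C_s − D_c = 9.06 − 6.793 = 2.267 mg/L.

t_c ≈ 2.56 d; D_c ≈ 6.79 mg/L; min DO ≈ 2.27 mg/L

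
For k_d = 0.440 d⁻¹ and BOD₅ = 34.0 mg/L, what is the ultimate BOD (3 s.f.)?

L₀ ≈ 38.2 mg/L

BOD₅ = L₀(1 − e^(−5k_d)) ⇒ L₀ = BOD₅ / (1 − e^(−5×0.440))
= 34.0 / (1 − 0.1108) = 34.0 / 0.8892 = 38.24 mg/L.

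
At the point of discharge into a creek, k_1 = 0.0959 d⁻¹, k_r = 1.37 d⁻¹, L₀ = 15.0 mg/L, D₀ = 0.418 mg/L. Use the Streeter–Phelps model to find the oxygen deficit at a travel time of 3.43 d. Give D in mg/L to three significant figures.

D ≈ 0.806 mg/L

k_1 L₀/(k_r−k_1) = 0.0959×15.0/(1.37−0.0959) = 1.438/1.274 = 1.129 mg/L.
e^(−k_1 t) = e^(−0.0959×3.430) = 0.7197; e^(−k_r t) = e^(−1.37×3.430) = 0.009103.
D = 1.129 × (0.7197 − 0.009103) + 0.418 × 0.009103 = 0.8023 + 0.003805 = 0.8061 mg/L.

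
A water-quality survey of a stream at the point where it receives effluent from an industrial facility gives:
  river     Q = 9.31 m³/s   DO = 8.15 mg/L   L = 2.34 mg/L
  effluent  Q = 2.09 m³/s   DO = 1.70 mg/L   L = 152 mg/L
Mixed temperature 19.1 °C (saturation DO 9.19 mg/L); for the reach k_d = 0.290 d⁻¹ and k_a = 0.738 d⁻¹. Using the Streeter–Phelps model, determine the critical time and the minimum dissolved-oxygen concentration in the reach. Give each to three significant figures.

Mixed DO = (9.31×8.15 + 2.09×1.70)/(9.31+2.09) = 79.43/11.40 = 6.968 mg/L.
Mixed L₀ = (9.31×2.34 + 2.09×152)/(11.40) = 339.5/11.40 = 29.78 mg/L.
Initial deficit D₀ = C_s − DO₀ = 9.19 − 6.968 = 2.222 mg/L.
t_c = (1/0.4480) ln[(0.738/0.290)(1 − 2.222×0.4480/(0.290×29.78))] = 2.232 × ln(2.251) = 1.812 d.
D_c = (0.290/0.738) × 29.78 × e^(−0.290×1.812) = 0.3930 × 29.78 × 0.5914 = 6.920 mg/L.
Minimum DO = 9.19 − 6.920 = 2.270 mg/L.

t_c ≈ 1.81 d; minimum DO ≈ 2.27 mg/L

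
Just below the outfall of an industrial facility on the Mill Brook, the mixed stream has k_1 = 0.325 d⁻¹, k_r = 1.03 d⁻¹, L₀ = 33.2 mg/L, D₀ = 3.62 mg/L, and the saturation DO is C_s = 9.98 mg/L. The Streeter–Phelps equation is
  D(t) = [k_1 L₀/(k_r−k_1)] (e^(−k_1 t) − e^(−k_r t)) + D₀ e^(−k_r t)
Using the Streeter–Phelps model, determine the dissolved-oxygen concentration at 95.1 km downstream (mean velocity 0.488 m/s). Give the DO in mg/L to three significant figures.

Travel time t = x/v = 95.1 km / (0.488 m/s) = 95100 m / 0.488 m/s = 194900 s = 2.256 d.
k_1 L₀/(k_r−k_1) = 0.325×33.2/(1.03−0.325) = 10.79/0.7050 = 15.30 mg/L.
e^(−k_1 t) = e^(−0.325×2.256) = 0.4804; e^(−k_r t) = e^(−1.03×2.256) = 0.09796.
D = 15.30 × (0.4804 − 0.09796) + 3.62 × 0.09796 = 5.854 + 0.3546 = 6.209 mg/L.
DO = C_s − D = 9.98 − 6.209 = 3.771 mg/L.

DO ≈ 3.77 mg/L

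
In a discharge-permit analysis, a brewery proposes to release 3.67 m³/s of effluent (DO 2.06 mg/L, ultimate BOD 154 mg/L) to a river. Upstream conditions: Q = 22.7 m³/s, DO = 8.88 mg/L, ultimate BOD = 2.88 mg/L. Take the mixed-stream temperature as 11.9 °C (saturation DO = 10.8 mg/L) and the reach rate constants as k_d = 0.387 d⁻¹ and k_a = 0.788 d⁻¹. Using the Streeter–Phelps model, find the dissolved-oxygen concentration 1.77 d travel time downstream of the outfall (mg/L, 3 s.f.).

Mixed DO = (22.7×8.88 + 3.67×2.06)/(22.7+3.67) = 209.1/26.37 = 7.931 mg/L.
Mixed L₀ = (22.7×2.88 + 3.67×154)/(26.37) = 630.6/26.37 = 23.91 mg/L.
Initial deficit D₀ = C_s − DO₀ = 10.8 − 7.931 = 2.869 mg/L.
D(1.77) = [0.387×23.91/(0.788−0.387)](e^(−0.387×1.77) − e^(−0.788×1.77)) + 2.869 e^(−0.788×1.77)
= 23.08 × (0.5041 − 0.2479) + 2.869 × 0.2479 = 6.624 mg/L.
DO = 10.8 − 6.624 = 4.176 mg/L.

DO ≈ 4.18 mg/L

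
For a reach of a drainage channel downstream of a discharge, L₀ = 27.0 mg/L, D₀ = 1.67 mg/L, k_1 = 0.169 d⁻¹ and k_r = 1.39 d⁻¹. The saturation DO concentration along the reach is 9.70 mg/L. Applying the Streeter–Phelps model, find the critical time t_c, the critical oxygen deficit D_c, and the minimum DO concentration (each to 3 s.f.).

With k_r/k_1 = 8.225 and 1 − D₀(k_r−k_1)/(k_1 L₀) = 0.5531,
t_c = ln(8.225 × 0.5531) / (1.39 − 0.169) = ln(4.549) / 1.221 = 1.515/1.221 = 1.241 d.
L(t_c) = L₀ e^(−k_1 t_c) = 27.0 × 0.8108 = 21.89 mg/L, and at the critical point k_r D_c = k_1 L, so D_c = (0.169/1.39) × 21.89 = 2.662 mg/L.
Minimum DO = C_s − D_c = 9.70 − 2.662 = 7.038 mg/L.

t_c ≈ 1.24 d; D_c ≈ 2.66 mg/L; min DO ≈ 7.04 mg/L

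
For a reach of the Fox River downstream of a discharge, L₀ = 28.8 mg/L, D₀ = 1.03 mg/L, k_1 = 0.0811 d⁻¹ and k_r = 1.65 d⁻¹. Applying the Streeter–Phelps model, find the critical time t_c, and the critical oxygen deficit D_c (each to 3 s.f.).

With k_r/k_1 = 20.35 and 1 − D₀(k_r−k_1)/(k_1 L₀) = 0.3081,
t_c = ln(20.35 × 0.3081) / (1.65 − 0.0811) = ln(6.269) / 1.569 = 1.836/1.569 = 1.170 d.
D_c = (k_1/k_r) L₀ e^(−k_1 t_c) = (0.0811/1.65) × 28.8 × e^(−0.0811×1.170) = 0.04915 × 28.8 × 0.9095 = 1.287 mg/L.

t_c ≈ 1.17 d; D_c ≈ 1.29 mg/L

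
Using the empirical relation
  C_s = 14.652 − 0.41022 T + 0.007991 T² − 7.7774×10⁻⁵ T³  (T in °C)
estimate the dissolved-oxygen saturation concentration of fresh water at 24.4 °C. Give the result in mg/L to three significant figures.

C_s = 14.652 − 0.41022×24.4 + 0.007991×24.4² − 7.7774×10⁻⁵×24.4³ = 8.270 mg/L.

C_s ≈ 8.27 mg/L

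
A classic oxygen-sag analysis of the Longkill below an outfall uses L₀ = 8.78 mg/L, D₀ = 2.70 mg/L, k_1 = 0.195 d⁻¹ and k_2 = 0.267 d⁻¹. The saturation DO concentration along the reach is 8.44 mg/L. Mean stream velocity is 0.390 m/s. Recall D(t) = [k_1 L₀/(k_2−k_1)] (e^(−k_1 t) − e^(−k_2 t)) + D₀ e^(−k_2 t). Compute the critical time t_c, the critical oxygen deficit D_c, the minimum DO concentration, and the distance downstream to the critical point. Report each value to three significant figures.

With k_2/k_1 = 1.369 and 1 − D₀(k_2−k_1)/(k_1 L₀) = 0.8865,
t_c = ln(1.369 × 0.8865) / (0.267 − 0.195) = ln(1.214) / 0.07200 = 0.1937/0.07200 = 2.691 d.
D_c = (k_1/k_2) L₀ e^(−k_1 t_c) = (0.195/0.267) × 8.78 × e^(−0.195×2.691) = 0.7303 × 8.78 × 0.5918 = 3.795 mg/L.
Minimum DO = C_s − D_c = 8.44 − 3.795 = 4.645 mg/L.
x_c = v t_c = 0.390 m/s × 2.691 d × 86400 s/d = 90660 m ≈ 90.7 km.

t_c ≈ 2.69 d; D_c ≈ 3.79 mg/L; min DO ≈ 4.65 mg/L; x_c ≈ 90.7 km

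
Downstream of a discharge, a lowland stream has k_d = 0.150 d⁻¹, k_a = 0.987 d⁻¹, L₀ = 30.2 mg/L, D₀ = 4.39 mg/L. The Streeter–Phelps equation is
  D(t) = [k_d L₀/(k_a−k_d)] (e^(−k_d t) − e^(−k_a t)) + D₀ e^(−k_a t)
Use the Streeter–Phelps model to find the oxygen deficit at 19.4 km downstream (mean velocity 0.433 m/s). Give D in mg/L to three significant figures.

D ≈ 4.39 mg/L

Travel time t = x/v = 19.4 km / (0.433 m/s) = 19400 m / 0.433 m/s = 44800 s = 0.5186 d.
k_d L₀/(k_a−k_d) = 0.150×30.2/(0.987−0.150) = 4.530/0.8370 = 5.412 mg/L.
e^(−k_d t) = e^(−0.150×0.5186) = 0.9252; e^(−k_a t) = e^(−0.987×0.5186) = 0.5994.
D = 5.412 × (0.9252 − 0.5994) + 4.39 × 0.5994 = 1.763 + 2.631 = 4.394 mg/L.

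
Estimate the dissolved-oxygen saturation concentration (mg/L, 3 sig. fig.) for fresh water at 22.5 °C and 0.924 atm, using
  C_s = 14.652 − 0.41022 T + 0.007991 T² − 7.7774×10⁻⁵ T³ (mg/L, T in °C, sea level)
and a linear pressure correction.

C_s ≈ 7.93 mg/L

At sea level: C_s = 14.652 − 0.41022×22.5 + 0.007991×22.5² − 7.7774×10⁻⁵×22.5³ = 8.582 mg/L.
Pressure correction: C_s' = 8.582 × 0.924 = 7.929 mg/L.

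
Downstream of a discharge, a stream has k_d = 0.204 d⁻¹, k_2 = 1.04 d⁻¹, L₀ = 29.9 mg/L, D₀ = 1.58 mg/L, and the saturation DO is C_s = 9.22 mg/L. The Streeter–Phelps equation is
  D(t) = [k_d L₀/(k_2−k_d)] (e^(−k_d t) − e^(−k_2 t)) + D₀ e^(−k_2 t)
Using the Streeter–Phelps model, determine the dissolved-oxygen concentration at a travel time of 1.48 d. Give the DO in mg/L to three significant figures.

DO ≈ 5.05 mg/L

k_d L₀/(k_2−k_d) = 0.204×29.9/(1.04−0.204) = 6.100/0.8360 = 7.296 mg/L.
e^(−k_d t) = e^(−0.204×1.480) = 0.7394; e^(−k_2 t) = e^(−1.04×1.480) = 0.2146.
D = 7.296 × (0.7394 − 0.2146) + 1.58 × 0.2146 = 3.829 + 0.3390 = 4.168 mg/L.
DO = C_s − D = 9.22 − 4.168 = 5.052 mg/L.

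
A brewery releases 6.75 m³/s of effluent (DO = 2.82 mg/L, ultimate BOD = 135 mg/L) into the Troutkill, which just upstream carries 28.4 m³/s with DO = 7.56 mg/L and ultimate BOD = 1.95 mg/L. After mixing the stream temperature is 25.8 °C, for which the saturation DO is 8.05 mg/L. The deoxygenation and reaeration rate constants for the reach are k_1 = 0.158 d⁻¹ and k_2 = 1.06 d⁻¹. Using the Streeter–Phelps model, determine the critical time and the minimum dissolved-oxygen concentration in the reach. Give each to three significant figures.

Mixed DO = (28.4×7.56 + 6.75×2.82)/(28.4+6.75) = 233.7/35.15 = 6.650 mg/L.
Mixed L₀ = (28.4×1.95 + 6.75×135)/(35.15) = 966.6/35.15 = 27.50 mg/L.
Initial deficit D₀ = C_s − DO₀ = 8.05 − 6.650 = 1.400 mg/L.
t_c = (1/0.9020) ln[(1.06/0.158)(1 − 1.400×0.9020/(0.158×27.50))] = 1.109 × ln(4.759) = 1.729 d.
D_c = (0.158/1.06) × 27.50 × e^(−0.158×1.729) = 0.1491 × 27.50 × 0.7609 = 3.119 mg/L.
Minimum DO = 8.05 − 3.119 = 4.931 mg/L.

t_c ≈ 1.73 d; minimum DO ≈ 4.93 mg/L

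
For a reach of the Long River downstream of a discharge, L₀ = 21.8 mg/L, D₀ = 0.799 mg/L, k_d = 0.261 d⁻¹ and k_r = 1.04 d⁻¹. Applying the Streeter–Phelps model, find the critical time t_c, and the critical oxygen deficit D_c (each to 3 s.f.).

t_c = [1/(k_r−k_d)] ln[(k_r/k_d)(1 − D₀(k_r−k_d)/(k_d L₀))]
= [1/(1.04−0.261)] ln[(1.04/0.261)(1 − 0.799×0.7790/(0.261×21.8))]
= (1/0.7790) ln[3.985 × 0.8906] = 1.284 × ln(3.549) = 1.284 × 1.267 = 1.626 d.
L(t_c) = L₀ e^(−k_d t_c) = 21.8 × 0.6542 = 14.26 mg/L, and at the critical point k_r D_c = k_d L, so D_c = (0.261/1.04) × 14.26 = 3.579 mg/L.

t_c ≈ 1.63 d; D_c ≈ 3.58 mg/L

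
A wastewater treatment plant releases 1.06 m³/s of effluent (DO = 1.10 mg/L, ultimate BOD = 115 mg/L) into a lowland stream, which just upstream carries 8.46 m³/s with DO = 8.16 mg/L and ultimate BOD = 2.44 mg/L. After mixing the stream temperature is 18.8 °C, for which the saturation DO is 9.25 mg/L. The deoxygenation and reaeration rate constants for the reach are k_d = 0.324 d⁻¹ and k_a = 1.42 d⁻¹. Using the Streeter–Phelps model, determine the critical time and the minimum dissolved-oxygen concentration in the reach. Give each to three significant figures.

Mixed DO = (8.46×8.16 + 1.06×1.10)/(8.46+1.06) = 70.20/9.520 = 7.374 mg/L.
Mixed L₀ = (8.46×2.44 + 1.06×115)/(9.520) = 142.5/9.520 = 14.97 mg/L.
Initial deficit D₀ = C_s − DO₀ = 9.25 − 7.374 = 1.876 mg/L.
t_c = (1/1.096) ln[(1.42/0.324)(1 − 1.876×1.096/(0.324×14.97))] = 0.9124 × ln(2.525) = 0.8451 d.
D_c = (0.324/1.42) × 14.97 × e^(−0.324×0.8451) = 0.2282 × 14.97 × 0.7605 = 2.598 mg/L.
Minimum DO = 9.25 − 2.598 = 6.652 mg/L.

t_c ≈ 0.845 d; minimum DO ≈ 6.65 mg/L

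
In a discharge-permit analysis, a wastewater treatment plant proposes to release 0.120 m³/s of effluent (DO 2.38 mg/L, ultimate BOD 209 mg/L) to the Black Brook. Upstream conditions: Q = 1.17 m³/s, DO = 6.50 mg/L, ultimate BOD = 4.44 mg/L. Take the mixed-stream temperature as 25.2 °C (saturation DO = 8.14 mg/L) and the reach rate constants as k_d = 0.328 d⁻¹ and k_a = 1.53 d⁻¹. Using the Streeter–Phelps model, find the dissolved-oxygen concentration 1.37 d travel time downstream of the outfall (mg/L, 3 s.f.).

DO ≈ 4.59 mg/L

Mixed DO = (1.17×6.50 + 0.120×2.38)/(1.17+0.120) = 7.891/1.290 = 6.117 mg/L.
Mixed L₀ = (1.17×4.44 + 0.120×209)/(1.290) = 30.27/1.290 = 23.47 mg/L.
Initial deficit D₀ = C_s − DO₀ = 8.14 − 6.117 = 2.023 mg/L.
D(1.37) = [0.328×23.47/(1.53−0.328)](e^(−0.328×1.37) − e^(−1.53×1.37)) + 2.023 e^(−1.53×1.37)
= 6.404 × (0.6380 − 0.1229) + 2.023 × 0.1229 = 3.548 mg/L.
DO = 8.14 − 3.548 = 4.592 mg/L.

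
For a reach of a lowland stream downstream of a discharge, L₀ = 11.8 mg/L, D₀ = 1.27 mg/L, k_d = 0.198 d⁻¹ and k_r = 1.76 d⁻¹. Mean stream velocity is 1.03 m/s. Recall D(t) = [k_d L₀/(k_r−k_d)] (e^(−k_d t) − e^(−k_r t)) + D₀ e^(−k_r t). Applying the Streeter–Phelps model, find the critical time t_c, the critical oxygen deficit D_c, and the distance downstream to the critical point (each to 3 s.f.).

t_c ≈ 0.188 d; D_c ≈ 1.28 mg/L; x_c ≈ 16.7 km

With k_r/k_d = 8.889 and 1 − D₀(k_r−k_d)/(k_d L₀) = 0.1509,
t_c = ln(8.889 × 0.1509) / (1.76 − 0.198) = ln(1.342) / 1.562 = 0.2939/1.562 = 0.1882 d.
D_c = (k_d/k_r) L₀ e^(−k_d t_c) = (0.198/1.76) × 11.8 × e^(−0.198×0.1882) = 0.1125 × 11.8 × 0.9634 = 1.279 mg/L.
x_c = v t_c = 1.03 m/s × 0.1882 d × 86400 s/d = 16750 m ≈ 16.7 km.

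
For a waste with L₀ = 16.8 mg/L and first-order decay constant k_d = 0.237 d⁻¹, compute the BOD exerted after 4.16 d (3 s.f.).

y_t = L₀(1 − e^(−k_d t)) = 16.8 × (1 − e^(−0.237×4.16))
= 16.8 × (1 − 0.3731) = 16.8 × 0.6269 = 10.53 mg/L.

y ≈ 10.5 mg/L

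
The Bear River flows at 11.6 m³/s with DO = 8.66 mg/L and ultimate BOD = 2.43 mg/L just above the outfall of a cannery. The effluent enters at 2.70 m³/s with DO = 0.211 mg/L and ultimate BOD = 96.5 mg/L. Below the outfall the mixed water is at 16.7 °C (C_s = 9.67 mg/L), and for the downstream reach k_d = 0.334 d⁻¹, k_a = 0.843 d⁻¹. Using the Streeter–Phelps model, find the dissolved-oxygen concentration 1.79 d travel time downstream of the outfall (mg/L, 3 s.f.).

DO ≈ 4.74 mg/L

Mixed DO = (11.6×8.66 + 2.70×0.211)/(11.6+2.70) = 101.0/14.30 = 7.065 mg/L.
Mixed L₀ = (11.6×2.43 + 2.70×96.5)/(14.30) = 288.7/14.30 = 20.19 mg/L.
Initial deficit D₀ = C_s − DO₀ = 9.67 − 7.065 = 2.605 mg/L.
D(1.79) = [0.334×20.19/(0.843−0.334)](e^(−0.334×1.79) − e^(−0.843×1.79)) + 2.605 e^(−0.843×1.79)
= 13.25 × (0.5500 − 0.2211) + 2.605 × 0.2211 = 4.933 mg/L.
DO = 9.67 − 4.933 = 4.737 mg/L.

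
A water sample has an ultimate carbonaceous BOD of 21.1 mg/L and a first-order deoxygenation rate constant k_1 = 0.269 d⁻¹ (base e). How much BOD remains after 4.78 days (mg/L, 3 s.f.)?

L_t = L₀ e^(−k_1 t) = 21.1 × e^(−0.269×4.78) = 21.1 × 0.2764 = 5.833 mg/L.

L ≈ 5.83 mg/L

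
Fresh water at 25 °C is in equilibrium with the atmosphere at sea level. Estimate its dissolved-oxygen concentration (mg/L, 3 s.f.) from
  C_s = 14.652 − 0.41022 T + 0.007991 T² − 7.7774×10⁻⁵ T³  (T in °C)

C_s ≈ 8.18 mg/L

C_s = 14.652 − 0.41022×25 + 0.007991×25² − 7.7774×10⁻⁵×25³ = 8.176 mg/L.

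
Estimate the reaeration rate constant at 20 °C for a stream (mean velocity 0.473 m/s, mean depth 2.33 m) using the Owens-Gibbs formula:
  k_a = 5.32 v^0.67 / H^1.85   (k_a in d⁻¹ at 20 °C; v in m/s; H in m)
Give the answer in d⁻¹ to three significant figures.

k_a ≈ 0.674 d⁻¹

k_a = 5.32 × 0.473^0.67 / 2.33^1.85 = 5.32 × 0.6056 / 4.782 = 0.6737 d⁻¹.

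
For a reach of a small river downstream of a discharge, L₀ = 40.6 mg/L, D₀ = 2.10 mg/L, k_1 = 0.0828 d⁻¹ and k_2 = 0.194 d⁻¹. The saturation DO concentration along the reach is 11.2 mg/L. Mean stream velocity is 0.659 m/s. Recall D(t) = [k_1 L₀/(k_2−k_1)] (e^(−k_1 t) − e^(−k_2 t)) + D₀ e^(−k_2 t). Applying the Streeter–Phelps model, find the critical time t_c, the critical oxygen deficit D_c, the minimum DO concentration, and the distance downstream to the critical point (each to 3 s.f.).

t_c = [1/(k_2−k_1)] ln[(k_2/k_1)(1 − D₀(k_2−k_1)/(k_1 L₀))]
= [1/(0.194−0.0828)] ln[(0.194/0.0828)(1 − 2.10×0.1112/(0.0828×40.6))]
= (1/0.1112) ln[2.343 × 0.9305] = 8.993 × ln(2.180) = 8.993 × 0.7794 = 7.009 d.
D_c = (k_1/k_2) L₀ e^(−k_1 t_c) = (0.0828/0.194) × 40.6 × e^(−0.0828×7.009) = 0.4268 × 40.6 × 0.5597 = 9.698 mg/L.
Minimum DO = C_s − D_c = 11.2 − 9.698 = 1.502 mg/L.
x_c = v t_c = 0.659 m/s × 7.009 d × 86400 s/d = 399100 m ≈ 399 km.

t_c ≈ 7.01 d; D_c ≈ 9.70 mg/L; min DO ≈ 1.50 mg/L; x_c ≈ 399 km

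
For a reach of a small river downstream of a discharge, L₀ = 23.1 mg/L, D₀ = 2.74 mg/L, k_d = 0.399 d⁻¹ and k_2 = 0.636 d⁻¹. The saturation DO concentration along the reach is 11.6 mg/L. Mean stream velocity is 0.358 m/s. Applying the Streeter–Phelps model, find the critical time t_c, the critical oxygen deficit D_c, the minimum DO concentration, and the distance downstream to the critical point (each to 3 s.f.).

t_c = [1/(k_2−k_d)] ln[(k_2/k_d)(1 − D₀(k_2−k_d)/(k_d L₀))]
= [1/(0.636−0.399)] ln[(0.636/0.399)(1 − 2.74×0.2370/(0.399×23.1))]
= (1/0.2370) ln[1.594 × 0.9295] = 4.219 × ln(1.482) = 4.219 × 0.3932 = 1.659 d.
L(t_c) = L₀ e^(−k_d t_c) = 23.1 × 0.5159 = 11.92 mg/L, and at the critical point k_2 D_c = k_d L, so D_c = (0.399/0.636) × 11.92 = 7.476 mg/L.
Minimum DO = C_s − D_c = 11.6 − 7.476 = 4.124 mg/L.
x_c = v t_c = 0.358 m/s × 1.659 d × 86400 s/d = 51310 m ≈ 51.3 km.

t_c ≈ 1.66 d; D_c ≈ 7.48 mg/L; min DO ≈ 4.12 mg/L; x_c ≈ 51.3 km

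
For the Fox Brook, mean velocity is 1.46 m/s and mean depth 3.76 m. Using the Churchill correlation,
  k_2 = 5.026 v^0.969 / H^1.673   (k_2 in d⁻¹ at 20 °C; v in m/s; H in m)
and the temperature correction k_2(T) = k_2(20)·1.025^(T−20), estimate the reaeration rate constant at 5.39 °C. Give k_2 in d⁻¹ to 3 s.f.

k_2(20) = 5.026 × 1.46^0.969 / 3.76^1.673 = 5.026 × 1.443 / 9.168 = 0.7910 d⁻¹.
k_2(5.39) = 0.7910 × 1.025^(5.39−20) = 0.7910 × 0.6971 = 0.5515 d⁻¹.

k_2 ≈ 0.551 d⁻¹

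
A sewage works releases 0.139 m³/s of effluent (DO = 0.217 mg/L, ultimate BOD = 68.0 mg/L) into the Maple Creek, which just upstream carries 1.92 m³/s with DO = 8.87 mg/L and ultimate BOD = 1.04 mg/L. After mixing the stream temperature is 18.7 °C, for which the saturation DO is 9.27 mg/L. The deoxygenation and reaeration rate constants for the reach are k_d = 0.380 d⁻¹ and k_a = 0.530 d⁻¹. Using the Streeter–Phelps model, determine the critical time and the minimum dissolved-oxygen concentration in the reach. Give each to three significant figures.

Mixed DO = (1.92×8.87 + 0.139×0.217)/(1.92+0.139) = 17.06/2.059 = 8.286 mg/L.
Mixed L₀ = (1.92×1.04 + 0.139×68.0)/(2.059) = 11.45/2.059 = 5.560 mg/L.
Initial deficit D₀ = C_s − DO₀ = 9.27 − 8.286 = 0.9842 mg/L.
t_c = (1/0.1500) ln[(0.530/0.380)(1 − 0.9842×0.1500/(0.380×5.560))] = 6.667 × ln(1.297) = 1.735 d.
D_c = (0.380/0.530) × 5.560 × e^(−0.380×1.735) = 0.7170 × 5.560 × 0.5172 = 2.062 mg/L.
Minimum DO = 9.27 − 2.062 = 7.208 mg/L.

t_c ≈ 1.74 d; minimum DO ≈ 7.21 mg/L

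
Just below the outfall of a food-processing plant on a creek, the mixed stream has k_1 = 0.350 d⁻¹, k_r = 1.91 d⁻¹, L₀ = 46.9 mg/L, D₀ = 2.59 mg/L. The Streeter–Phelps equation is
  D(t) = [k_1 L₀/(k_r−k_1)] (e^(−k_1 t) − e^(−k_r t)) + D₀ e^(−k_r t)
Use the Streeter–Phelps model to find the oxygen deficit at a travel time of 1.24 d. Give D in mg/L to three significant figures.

D ≈ 6.07 mg/L

k_1 L₀/(k_r−k_1) = 0.350×46.9/(1.91−0.350) = 16.41/1.560 = 10.52 mg/L.
e^(−k_1 t) = e^(−0.350×1.240) = 0.6479; e^(−k_r t) = e^(−1.91×1.240) = 0.09363.
D = 10.52 × (0.6479 − 0.09363) + 2.59 × 0.09363 = 5.832 + 0.2425 = 6.075 mg/L.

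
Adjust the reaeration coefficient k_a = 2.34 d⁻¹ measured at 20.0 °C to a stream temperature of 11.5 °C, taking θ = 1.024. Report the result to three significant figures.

k_a(T₂) = k_a(T₁) · θ^(T₂−T₁) = 2.34 × 1.024^(11.5−20.0)
= 2.34 × 1.024^-8.50 = 2.34 × 0.8174 = 1.913 d⁻¹.

k_a ≈ 1.91 d⁻¹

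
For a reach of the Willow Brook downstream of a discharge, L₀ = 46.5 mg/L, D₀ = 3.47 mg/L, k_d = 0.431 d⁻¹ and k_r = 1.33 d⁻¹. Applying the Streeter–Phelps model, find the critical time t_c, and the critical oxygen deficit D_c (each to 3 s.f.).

With k_r/k_d = 3.086 and 1 − D₀(k_r−k_d)/(k_d L₀) = 0.8443,
t_c = ln(3.086 × 0.8443) / (1.33 − 0.431) = ln(2.606) / 0.8990 = 0.9576/0.8990 = 1.065 d.
D_c = (k_d/k_r) L₀ e^(−k_d t_c) = (0.431/1.33) × 46.5 × e^(−0.431×1.065) = 0.3241 × 46.5 × 0.6318 = 9.521 mg/L.

t_c ≈ 1.07 d; D_c ≈ 9.52 mg/L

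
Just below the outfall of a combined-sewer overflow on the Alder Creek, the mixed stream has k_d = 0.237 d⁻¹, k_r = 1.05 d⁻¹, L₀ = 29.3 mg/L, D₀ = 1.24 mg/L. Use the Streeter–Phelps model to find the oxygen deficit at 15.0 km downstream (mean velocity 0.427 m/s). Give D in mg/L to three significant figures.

Travel time t = x/v = 15.0 km / (0.427 m/s) = 15000 m / 0.427 m/s = 35130 s = 0.4066 d.
k_d L₀/(k_r−k_d) = 0.237×29.3/(1.05−0.237) = 6.944/0.8130 = 8.541 mg/L.
e^(−k_d t) = e^(−0.237×0.4066) = 0.9081; e^(−k_r t) = e^(−1.05×0.4066) = 0.6525.
D = 8.541 × (0.9081 − 0.6525) + 1.24 × 0.6525 = 2.183 + 0.8091 = 2.992 mg/L.

D ≈ 2.99 mg/L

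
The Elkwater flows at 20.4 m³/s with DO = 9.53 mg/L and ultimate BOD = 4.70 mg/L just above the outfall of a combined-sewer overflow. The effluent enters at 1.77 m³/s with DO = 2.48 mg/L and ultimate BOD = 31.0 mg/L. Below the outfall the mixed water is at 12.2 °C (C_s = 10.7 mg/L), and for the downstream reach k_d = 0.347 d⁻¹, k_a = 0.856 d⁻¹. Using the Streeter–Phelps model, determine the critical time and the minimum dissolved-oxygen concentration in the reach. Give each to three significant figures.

Mixed DO = (20.4×9.53 + 1.77×2.48)/(20.4+1.77) = 198.8/22.17 = 8.967 mg/L.
Mixed L₀ = (20.4×4.70 + 1.77×31.0)/(22.17) = 150.8/22.17 = 6.800 mg/L.
Initial deficit D₀ = C_s − DO₀ = 10.7 − 8.967 = 1.733 mg/L.
t_c = (1/0.5090) ln[(0.856/0.347)(1 − 1.733×0.5090/(0.347×6.800))] = 1.965 × ln(1.545) = 0.8543 d.
D_c = (0.347/0.856) × 6.800 × e^(−0.347×0.8543) = 0.4054 × 6.800 × 0.7435 = 2.049 mg/L.
Minimum DO = 10.7 − 2.049 = 8.651 mg/L.

t_c ≈ 0.854 d; minimum DO ≈ 8.65 mg/L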